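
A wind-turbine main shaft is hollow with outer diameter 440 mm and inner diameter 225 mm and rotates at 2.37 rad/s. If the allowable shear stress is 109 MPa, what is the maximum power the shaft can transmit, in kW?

J = π(d_o⁴ − d_i⁴)/32 = π(0.440⁴ − 0.225⁴)/32 = 3.428×10^-3 m⁴.
T_max = τ_allow·J/r = 1.09×10^8 × 3.428×10^-3 / 0.220 = 1.698e6 N·m.
ω = 2.37 rad/s, so P_max = T_max·ω = 4.025×10^6 W.

4030 kW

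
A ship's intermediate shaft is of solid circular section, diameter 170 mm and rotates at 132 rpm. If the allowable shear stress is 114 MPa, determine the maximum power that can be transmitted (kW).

J = πd⁴/32 = π(0.170)⁴/32 = 8.200×10^-5 m⁴.
T_max = τ_allow·J/r = 1.14×10^8 × 8.200×10^-5 / 0.0850 = 110000 N·m.
ω = 2π·132/60 = 13.82 rad/s, so P_max = T_max·ω = 1.520×10^6 W.

1520 kW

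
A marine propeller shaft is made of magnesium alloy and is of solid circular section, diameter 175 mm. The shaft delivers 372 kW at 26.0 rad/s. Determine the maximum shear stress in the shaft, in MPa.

13.6 MPa

ω = 26.0 rad/s, so T = P/ω = 372×10³ / 26.00 = 14310 N·m.
J = πd⁴/32 = π(0.175)⁴/32 = 9.208×10^-5 m⁴.
τ_max = T·r/J = 14310 × 0.0875 / 9.208×10^-5 = 1.360×10^7 Pa.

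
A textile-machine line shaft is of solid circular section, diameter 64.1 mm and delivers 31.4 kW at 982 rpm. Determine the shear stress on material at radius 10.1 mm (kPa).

ω = 2π·982/60 = 102.8 rad/s, so T = P/ω = 31.4×10³ / 102.8 = 305.3 N·m.
J = πd⁴/32 = π(0.0641)⁴/32 = 1.657×10^-6 m⁴.
Shear stress varies linearly with radius: τ = T·r/J = 305.3 × 0.0101 / 1.657×10^-6 = 1.861×10^6 Pa.

1860 kPa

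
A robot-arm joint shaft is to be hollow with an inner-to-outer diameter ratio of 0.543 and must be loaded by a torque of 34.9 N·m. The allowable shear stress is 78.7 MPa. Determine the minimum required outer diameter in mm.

13.5 mm

For a hollow shaft with d_i/d_o = 0.543: τ_max = 16T/(π d_o³ (1−k⁴)), so d_o = [16T/(π τ_allow (1−k⁴))]^(1/3) = [16·34.90/(π·7.87×10^7·0.9131)]^(1/3) = 0.01352 m.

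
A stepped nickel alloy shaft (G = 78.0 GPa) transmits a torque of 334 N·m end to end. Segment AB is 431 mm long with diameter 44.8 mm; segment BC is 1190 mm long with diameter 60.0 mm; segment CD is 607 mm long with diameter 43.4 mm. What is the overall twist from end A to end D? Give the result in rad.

J_AB = π(0.0448)⁴/32 = 3.95×10^-7 m⁴; J_BC = π(0.0600)⁴/32 = 1.27×10^-6 m⁴; J_CD = π(0.0434)⁴/32 = 3.48×10^-7 m⁴.
θ = (T/G)·Σ L_i/J_i = (334.0/78.0×10⁹)·(0.431/3.95×10^-7 + 1.19/1.27×10^-6 + 0.607/3.48×10^-7) = 0.01613 rad.

0.0161 rad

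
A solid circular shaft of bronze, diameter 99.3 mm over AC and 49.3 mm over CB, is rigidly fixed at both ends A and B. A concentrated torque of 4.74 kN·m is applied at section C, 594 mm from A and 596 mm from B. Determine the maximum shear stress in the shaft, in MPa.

Compatibility: T_A·a/J_AC = T_B·b/J_CB with T_A + T_B = T₀.
J_AC = 9.55×10^-6 m⁴, J_CB = 5.80×10^-7 m⁴, so T_A = T₀·(J_AC/a)/((J_AC/a)+(J_CB/b)) = 4469 N·m, T_B = 270.6 N·m.
τ in each portion: τ_AC = 2.32×10^7 Pa, τ_CB = 1.15×10^7 Pa; maximum is in AC.
τ_max = T_AC·r/J = 4469·0.0496/9.55×10^-6 = 2.325×10^7 Pa.

23.2 MPa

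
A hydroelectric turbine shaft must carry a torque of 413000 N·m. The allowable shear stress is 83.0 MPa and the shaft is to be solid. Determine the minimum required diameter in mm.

For a solid shaft τ_max = 16T/(πd³), so d = (16T/(π τ_allow))^(1/3) = (16·413000/(π·8.30×10^7))^(1/3) = 0.2937 m.

294 mm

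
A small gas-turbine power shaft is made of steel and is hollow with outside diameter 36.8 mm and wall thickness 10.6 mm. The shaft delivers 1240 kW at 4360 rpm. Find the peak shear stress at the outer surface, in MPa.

ω = 2π·4360/60 = 456.6 rad/s, so T = P/ω = 1240×10³ / 456.6 = 2716 N·m.
J = π(d_o⁴ − d_i⁴)/32 = π(0.0368⁴ − 0.0156⁴)/32 = 1.742×10^-7 m⁴.
τ_max = T·r/J = 2716 × 0.0184 / 1.742×10^-7 = 2.868×10^8 Pa.

287 MPa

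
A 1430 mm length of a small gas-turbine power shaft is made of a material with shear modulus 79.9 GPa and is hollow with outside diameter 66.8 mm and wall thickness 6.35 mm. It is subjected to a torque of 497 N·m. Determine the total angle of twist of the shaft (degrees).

J = π(d_o⁴ − d_i⁴)/32 = π(0.0668⁴ − 0.0541⁴)/32 = 1.114×10^-6 m⁴.
θ = T·L/(G·J) = 497.0 × 1.43 / (79.9×10⁹ × 1.114×10^-6) = 7.986×10^-3 rad.

0.458°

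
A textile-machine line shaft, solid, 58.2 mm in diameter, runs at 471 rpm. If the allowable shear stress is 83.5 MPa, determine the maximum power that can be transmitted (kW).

159 kW

J = πd⁴/32 = π(0.0582)⁴/32 = 1.126×10^-6 m⁴.
T_max = τ_allow·J/r = 8.35×10^7 × 1.126×10^-6 / 0.0291 = 3232 N·m.
ω = 2π·471/60 = 49.32 rad/s, so P_max = T_max·ω = 1.594×10^5 W.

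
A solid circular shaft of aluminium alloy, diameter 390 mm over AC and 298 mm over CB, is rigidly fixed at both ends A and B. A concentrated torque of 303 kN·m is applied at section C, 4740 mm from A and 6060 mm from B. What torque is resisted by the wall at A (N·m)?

Compatibility: T_A·a/J_AC = T_B·b/J_CB with T_A + T_B = T₀.
J_AC = 2.27×10^-3 m⁴, J_CB = 7.74×10^-4 m⁴, so T_A = T₀·(J_AC/a)/((J_AC/a)+(J_CB/b)) = 239200 N·m, T_B = 63780 N·m.

239000 N·m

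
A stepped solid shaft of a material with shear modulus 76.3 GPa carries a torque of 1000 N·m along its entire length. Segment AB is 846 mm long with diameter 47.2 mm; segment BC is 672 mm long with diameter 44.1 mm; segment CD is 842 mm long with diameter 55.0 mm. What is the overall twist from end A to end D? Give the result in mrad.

J_AB = π(0.0472)⁴/32 = 4.87×10^-7 m⁴; J_BC = π(0.0441)⁴/32 = 3.71×10^-7 m⁴; J_CD = π(0.0550)⁴/32 = 8.98×10^-7 m⁴.
θ = (T/G)·Σ L_i/J_i = (1000/76.3×10⁹)·(0.846/4.87×10^-7 + 0.672/3.71×10^-7 + 0.842/8.98×10^-7) = 0.05876 rad.

58.8 mrad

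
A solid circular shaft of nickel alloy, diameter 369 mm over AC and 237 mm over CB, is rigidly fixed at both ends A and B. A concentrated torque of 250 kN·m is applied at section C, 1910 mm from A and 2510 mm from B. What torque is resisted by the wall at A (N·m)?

221000 N·m

Compatibility: T_A·a/J_AC = T_B·b/J_CB with T_A + T_B = T₀.
J_AC = 1.82×10^-3 m⁴, J_CB = 3.10×10^-4 m⁴, so T_A = T₀·(J_AC/a)/((J_AC/a)+(J_CB/b)) = 221300 N·m, T_B = 28660 N·m.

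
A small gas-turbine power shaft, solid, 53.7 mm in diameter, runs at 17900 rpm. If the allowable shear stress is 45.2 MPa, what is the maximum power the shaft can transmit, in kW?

J = πd⁴/32 = π(0.0537)⁴/32 = 8.164×10^-7 m⁴.
T_max = τ_allow·J/r = 4.52×10^7 × 8.164×10^-7 / 0.0269 = 1374 N·m.
ω = 2π·17900/60 = 1874 rad/s, so P_max = T_max·ω = 2.576×10^6 W.

2580 kW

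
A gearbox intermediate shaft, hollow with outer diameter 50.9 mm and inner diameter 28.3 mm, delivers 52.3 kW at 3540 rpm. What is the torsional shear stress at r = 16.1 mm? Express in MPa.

ω = 2π·3540/60 = 370.7 rad/s, so T = P/ω = 52.3×10³ / 370.7 = 141.1 N·m.
J = π(d_o⁴ − d_i⁴)/32 = π(0.0509⁴ − 0.0283⁴)/32 = 5.960×10^-7 m⁴.
Shear stress varies linearly with radius: τ = T·r/J = 141.1 × 0.0161 / 5.960×10^-7 = 3.811×10^6 Pa.

3.81 MPa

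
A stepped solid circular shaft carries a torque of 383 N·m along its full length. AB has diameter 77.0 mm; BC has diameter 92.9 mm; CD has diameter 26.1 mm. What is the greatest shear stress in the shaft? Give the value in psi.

Under the same torque, τ_max = 16T/(πd³) is largest where d is smallest — segment CD (d = 26.1 mm).
τ_max = 16·383.0/(π·(0.0261)³) = 1.097×10^8 Pa.

15900 psi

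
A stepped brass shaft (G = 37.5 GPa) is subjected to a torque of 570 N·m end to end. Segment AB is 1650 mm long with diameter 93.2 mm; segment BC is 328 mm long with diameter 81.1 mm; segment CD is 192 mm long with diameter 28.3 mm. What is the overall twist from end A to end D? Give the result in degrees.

2.92°

J_AB = π(0.0932)⁴/32 = 7.41×10^-6 m⁴; J_BC = π(0.0811)⁴/32 = 4.25×10^-6 m⁴; J_CD = π(0.0283)⁴/32 = 6.30×10^-8 m⁴.
θ = (T/G)·Σ L_i/J_i = (570.0/37.5×10⁹)·(1.65/7.41×10^-6 + 0.328/4.25×10^-6 + 0.192/6.30×10^-8) = 0.05090 rad.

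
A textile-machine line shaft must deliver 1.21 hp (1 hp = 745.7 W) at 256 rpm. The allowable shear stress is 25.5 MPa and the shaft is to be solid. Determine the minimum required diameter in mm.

18.9 mm

ω = 2π·256/60 = 26.81 rad/s, so T = P/ω = 1.21×745.7 / 26.81 = 33.66 N·m.
For a solid shaft τ_max = 16T/(πd³), so d = (16T/(π τ_allow))^(1/3) = (16·33.66/(π·2.55×10^7))^(1/3) = 0.01887 m.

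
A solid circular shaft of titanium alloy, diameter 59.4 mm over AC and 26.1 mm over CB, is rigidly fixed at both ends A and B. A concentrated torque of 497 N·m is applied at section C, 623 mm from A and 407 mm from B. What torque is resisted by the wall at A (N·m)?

470 N·m

Compatibility: T_A·a/J_AC = T_B·b/J_CB with T_A + T_B = T₀.
J_AC = 1.22×10^-6 m⁴, J_CB = 4.56×10^-8 m⁴, so T_A = T₀·(J_AC/a)/((J_AC/a)+(J_CB/b)) = 470.2 N·m, T_B = 26.83 N·m.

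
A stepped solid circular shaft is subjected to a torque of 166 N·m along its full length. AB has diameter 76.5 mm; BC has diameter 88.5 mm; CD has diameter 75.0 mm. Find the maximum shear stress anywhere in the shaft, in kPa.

Under the same torque, τ_max = 16T/(πd³) is largest where d is smallest — segment CD (d = 75.0 mm).
τ_max = 16·166.0/(π·(0.0750)³) = 2.004×10^6 Pa.

2000 kPa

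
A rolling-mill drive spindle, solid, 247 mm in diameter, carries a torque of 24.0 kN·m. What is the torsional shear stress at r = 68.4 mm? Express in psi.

J = πd⁴/32 = π(0.247)⁴/32 = 3.654×10^-4 m⁴.
Shear stress varies linearly with radius: τ = T·r/J = 24000 × 0.0684 / 3.654×10^-4 = 4.492×10^6 Pa.

652 psi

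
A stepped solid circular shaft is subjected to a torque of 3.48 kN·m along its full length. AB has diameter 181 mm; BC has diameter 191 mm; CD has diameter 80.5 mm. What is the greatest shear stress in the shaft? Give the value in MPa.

34.0 MPa

Under the same torque, τ_max = 16T/(πd³) is largest where d is smallest — segment CD (d = 80.5 mm).
τ_max = 16·3480/(π·(0.0805)³) = 3.398×10^7 Pa.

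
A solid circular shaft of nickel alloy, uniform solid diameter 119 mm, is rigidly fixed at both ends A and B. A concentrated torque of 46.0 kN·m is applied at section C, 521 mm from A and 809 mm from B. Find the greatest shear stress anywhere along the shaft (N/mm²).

With uniform GJ and both ends fixed, compatibility θ_AC = θ_CB gives T_A·a = T_B·b, together with T_A + T_B = T₀.
T_A = T₀·b/(a+b) = 46000·809/1330 = 27980 N·m; T_B = 18020 N·m.
τ in each portion: τ_AC = 8.46×10^7 Pa, τ_CB = 5.45×10^7 Pa; maximum is in AC.
τ_max = T_AC·r/J = 27980·0.0595/1.97×10^-5 = 8.456×10^7 Pa.

84.6 N/mm²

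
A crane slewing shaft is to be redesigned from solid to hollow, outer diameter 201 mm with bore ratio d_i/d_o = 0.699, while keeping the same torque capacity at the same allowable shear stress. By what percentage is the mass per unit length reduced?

Equal τ_max and T ⇒ the solid shaft needs d_s³ = d_o³(1−k⁴), so d_s = 201·(1−0.699⁴)^(1/3) = 183.5 mm.
Area ratio A_h/A_s = d_o²(1−k²)/d_s² = (1−k²)/(1−k⁴)^(2/3) = 0.6134.
Mass saving = 1 − 0.6134 = 38.7 %.

38.7 %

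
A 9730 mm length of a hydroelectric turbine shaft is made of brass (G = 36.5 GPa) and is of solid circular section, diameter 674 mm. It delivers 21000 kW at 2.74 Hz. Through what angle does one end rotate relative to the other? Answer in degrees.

0.920°

ω = 2π·2.74 = 17.22 rad/s, so T = P/ω = 21000×10³ / 17.22 = 1.220e6 N·m.
J = πd⁴/32 = π(0.674)⁴/32 = 0.02026 m⁴.
θ = T·L/(G·J) = 1.220e6 × 9.73 / (36.5×10⁹ × 0.02026) = 0.01605 rad.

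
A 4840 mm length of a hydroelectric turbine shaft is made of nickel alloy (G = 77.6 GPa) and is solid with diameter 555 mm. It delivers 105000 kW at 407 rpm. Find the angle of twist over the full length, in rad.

0.0165 rad

ω = 2π·407/60 = 42.62 rad/s, so T = P/ω = 105000×10³ / 42.62 = 2.464e6 N·m.
J = πd⁴/32 = π(0.555)⁴/32 = 9.315×10^-3 m⁴.
θ = T·L/(G·J) = 2.464e6 × 4.84 / (77.6×10⁹ × 9.315×10^-3) = 0.01650 rad.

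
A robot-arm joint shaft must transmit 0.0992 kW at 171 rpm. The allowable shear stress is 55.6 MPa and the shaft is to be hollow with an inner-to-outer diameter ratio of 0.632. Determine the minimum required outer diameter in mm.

8.45 mm

ω = 2π·171/60 = 17.91 rad/s, so T = P/ω = 0.0992×10³ / 17.91 = 5.540 N·m.
For a hollow shaft with d_i/d_o = 0.632: τ_max = 16T/(π d_o³ (1−k⁴)), so d_o = [16T/(π τ_allow (1−k⁴))]^(1/3) = [16·5.540/(π·5.56×10^7·0.8405)]^(1/3) = 0.008452 m.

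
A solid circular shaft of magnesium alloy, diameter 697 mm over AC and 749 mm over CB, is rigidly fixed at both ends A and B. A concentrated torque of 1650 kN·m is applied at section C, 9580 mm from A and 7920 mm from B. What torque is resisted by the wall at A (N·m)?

631000 N·m

Compatibility: T_A·a/J_AC = T_B·b/J_CB with T_A + T_B = T₀.
J_AC = 0.0232 m⁴, J_CB = 0.0309 m⁴, so T_A = T₀·(J_AC/a)/((J_AC/a)+(J_CB/b)) = 631500 N·m, T_B = 1.019e6 N·m.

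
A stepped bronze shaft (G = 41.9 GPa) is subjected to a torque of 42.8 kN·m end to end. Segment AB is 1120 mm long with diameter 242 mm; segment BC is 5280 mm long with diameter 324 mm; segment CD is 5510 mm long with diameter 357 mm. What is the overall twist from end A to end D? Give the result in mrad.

J_AB = π(0.242)⁴/32 = 3.37×10^-4 m⁴; J_BC = π(0.324)⁴/32 = 1.08×10^-3 m⁴; J_CD = π(0.357)⁴/32 = 1.59×10^-3 m⁴.
θ = (T/G)·Σ L_i/J_i = (42800/41.9×10⁹)·(1.12/3.37×10^-4 + 5.28/1.08×10^-3 + 5.51/1.59×10^-3) = 0.01191 rad.

11.9 mrad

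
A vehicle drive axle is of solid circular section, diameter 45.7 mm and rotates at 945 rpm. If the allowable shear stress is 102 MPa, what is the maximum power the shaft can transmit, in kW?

J = πd⁴/32 = π(0.0457)⁴/32 = 4.282×10^-7 m⁴.
T_max = τ_allow·J/r = 1.02×10^8 × 4.282×10^-7 / 0.0229 = 1912 N·m.
ω = 2π·945/60 = 98.96 rad/s, so P_max = T_max·ω = 1.892×10^5 W.

189 kW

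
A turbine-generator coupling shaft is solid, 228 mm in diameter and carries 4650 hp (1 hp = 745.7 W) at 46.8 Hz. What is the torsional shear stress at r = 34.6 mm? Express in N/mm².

ω = 2π·46.8 = 294.1 rad/s, so T = P/ω = 4650×745.7 / 294.1 = 11790 N·m.
J = πd⁴/32 = π(0.228)⁴/32 = 2.653×10^-4 m⁴.
Shear stress varies linearly with radius: τ = T·r/J = 11790 × 0.0346 / 2.653×10^-4 = 1.538×10^6 Pa.

1.54 N/mm²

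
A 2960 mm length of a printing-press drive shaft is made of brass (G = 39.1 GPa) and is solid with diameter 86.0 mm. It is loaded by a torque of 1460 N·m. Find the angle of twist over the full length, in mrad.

20.6 mrad

J = πd⁴/32 = π(0.0860)⁴/32 = 5.370×10^-6 m⁴.
θ = T·L/(G·J) = 1460 × 2.96 / (39.1×10⁹ × 5.370×10^-6) = 0.02058 rad.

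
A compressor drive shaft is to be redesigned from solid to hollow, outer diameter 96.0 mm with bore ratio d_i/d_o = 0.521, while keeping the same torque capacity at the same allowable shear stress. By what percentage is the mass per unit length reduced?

Equal τ_max and T ⇒ the solid shaft needs d_s³ = d_o³(1−k⁴), so d_s = 96.0·(1−0.521⁴)^(1/3) = 93.58 mm.
Area ratio A_h/A_s = d_o²(1−k²)/d_s² = (1−k²)/(1−k⁴)^(2/3) = 0.7667.
Mass saving = 1 − 0.7667 = 23.3 %.

23.3 %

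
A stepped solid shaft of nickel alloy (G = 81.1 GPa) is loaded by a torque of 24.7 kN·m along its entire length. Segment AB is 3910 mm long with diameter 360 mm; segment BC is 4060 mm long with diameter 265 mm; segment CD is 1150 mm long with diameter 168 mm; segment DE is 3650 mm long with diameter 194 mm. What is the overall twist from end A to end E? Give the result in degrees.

0.902°

J_AB = π(0.360)⁴/32 = 1.65×10^-3 m⁴; J_BC = π(0.265)⁴/32 = 4.84×10^-4 m⁴; J_CD = π(0.168)⁴/32 = 7.82×10^-5 m⁴; J_DE = π(0.194)⁴/32 = 1.39×10^-4 m⁴.
θ = (T/G)·Σ L_i/J_i = (24700/81.1×10⁹)·(3.91/1.65×10^-3 + 4.06/4.84×10^-4 + 1.15/7.82×10^-5 + 3.65/1.39×10^-4) = 0.01575 rad.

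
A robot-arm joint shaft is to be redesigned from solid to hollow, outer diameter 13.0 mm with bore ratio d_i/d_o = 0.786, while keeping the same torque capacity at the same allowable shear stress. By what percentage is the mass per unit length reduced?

47.3 %

Equal τ_max and T ⇒ the solid shaft needs d_s³ = d_o³(1−k⁴), so d_s = 13.0·(1−0.786⁴)^(1/3) = 11.08 mm.
Area ratio A_h/A_s = d_o²(1−k²)/d_s² = (1−k²)/(1−k⁴)^(2/3) = 0.5266.
Mass saving = 1 − 0.5266 = 47.3 %.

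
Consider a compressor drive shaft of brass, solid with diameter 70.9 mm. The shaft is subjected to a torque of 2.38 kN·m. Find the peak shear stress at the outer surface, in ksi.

J = πd⁴/32 = π(0.0709)⁴/32 = 2.481×10^-6 m⁴.
τ_max = T·r/J = 2380 × 0.0355 / 2.481×10^-6 = 3.401×10^7 Pa.

4.93 ksi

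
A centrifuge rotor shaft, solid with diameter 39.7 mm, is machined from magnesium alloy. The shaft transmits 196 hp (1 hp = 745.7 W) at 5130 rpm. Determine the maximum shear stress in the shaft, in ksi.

ω = 2π·5130/60 = 537.2 rad/s, so T = P/ω = 196×745.7 / 537.2 = 272.1 N·m.
J = πd⁴/32 = π(0.0397)⁴/32 = 2.439×10^-7 m⁴.
τ_max = T·r/J = 272.1 × 0.0199 / 2.439×10^-7 = 2.214×10^7 Pa.

3.21 ksi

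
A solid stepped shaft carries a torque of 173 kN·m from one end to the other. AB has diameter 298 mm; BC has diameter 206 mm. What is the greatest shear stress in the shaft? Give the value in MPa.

101 MPa

Under the same torque, τ_max = 16T/(πd³) is largest where d is smallest — segment BC (d = 206 mm).
τ_max = 16·173000/(π·(0.206)³) = 1.008×10^8 Pa.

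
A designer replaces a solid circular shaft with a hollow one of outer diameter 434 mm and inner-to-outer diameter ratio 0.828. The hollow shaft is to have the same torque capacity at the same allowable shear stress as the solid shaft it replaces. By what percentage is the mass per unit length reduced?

Equal τ_max and T ⇒ the solid shaft needs d_s³ = d_o³(1−k⁴), so d_s = 434·(1−0.828⁴)^(1/3) = 351.2 mm.
Area ratio A_h/A_s = d_o²(1−k²)/d_s² = (1−k²)/(1−k⁴)^(2/3) = 0.4801.
Mass saving = 1 − 0.4801 = 52.0 %.

52.0 %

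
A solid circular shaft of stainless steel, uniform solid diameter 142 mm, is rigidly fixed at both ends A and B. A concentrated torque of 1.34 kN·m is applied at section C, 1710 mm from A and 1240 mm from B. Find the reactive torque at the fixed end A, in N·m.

With uniform GJ and both ends fixed, compatibility θ_AC = θ_CB gives T_A·a = T_B·b, together with T_A + T_B = T₀.
T_A = T₀·b/(a+b) = 1340·1240/2950 = 563.3 N·m; T_B = 776.7 N·m.

563 N·m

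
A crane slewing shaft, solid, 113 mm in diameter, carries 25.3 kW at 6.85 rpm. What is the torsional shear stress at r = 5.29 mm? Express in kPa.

ω = 2π·6.85/60 = 0.7173 rad/s, so T = P/ω = 25.3×10³ / 0.7173 = 35270 N·m.
J = πd⁴/32 = π(0.113)⁴/32 = 1.601×10^-5 m⁴.
Shear stress varies linearly with radius: τ = T·r/J = 35270 × 0.00529 / 1.601×10^-5 = 1.166×10^7 Pa.

11700 kPa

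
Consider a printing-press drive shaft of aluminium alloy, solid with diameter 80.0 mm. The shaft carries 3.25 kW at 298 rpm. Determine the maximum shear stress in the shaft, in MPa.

ω = 2π·298/60 = 31.21 rad/s, so T = P/ω = 3.25×10³ / 31.21 = 104.1 N·m.
J = πd⁴/32 = π(0.0800)⁴/32 = 4.021×10^-6 m⁴.
τ_max = T·r/J = 104.1 × 0.0400 / 4.021×10^-6 = 1.036×10^6 Pa.

1.04 MPa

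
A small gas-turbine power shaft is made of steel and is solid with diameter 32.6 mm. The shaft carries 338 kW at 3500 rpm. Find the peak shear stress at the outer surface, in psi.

19700 psi

ω = 2π·3500/60 = 366.5 rad/s, so T = P/ω = 338×10³ / 366.5 = 922.2 N·m.
J = πd⁴/32 = π(0.0326)⁴/32 = 1.109×10^-7 m⁴.
τ_max = T·r/J = 922.2 × 0.0163 / 1.109×10^-7 = 1.356×10^8 Pa.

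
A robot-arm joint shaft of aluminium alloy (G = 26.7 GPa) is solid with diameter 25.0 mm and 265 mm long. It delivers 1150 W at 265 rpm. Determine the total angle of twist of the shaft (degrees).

0.614°

ω = 2π·265/60 = 27.75 rad/s, so T = P/ω = 1150 / 27.75 = 41.44 N·m.
J = πd⁴/32 = π(0.0250)⁴/32 = 3.835×10^-8 m⁴.
θ = T·L/(G·J) = 41.44 × 0.265 / (26.7×10⁹ × 3.835×10^-8) = 0.01073 rad.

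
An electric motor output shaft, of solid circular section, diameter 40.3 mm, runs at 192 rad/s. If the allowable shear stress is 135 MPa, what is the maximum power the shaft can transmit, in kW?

J = πd⁴/32 = π(0.0403)⁴/32 = 2.590×10^-7 m⁴.
T_max = τ_allow·J/r = 1.35×10^8 × 2.590×10^-7 / 0.0201 = 1735 N·m.
ω = 192 rad/s, so P_max = T_max·ω = 3.331×10^5 W.

333 kW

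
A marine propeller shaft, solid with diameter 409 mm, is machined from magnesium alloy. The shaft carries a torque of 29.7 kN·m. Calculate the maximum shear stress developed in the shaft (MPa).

J = πd⁴/32 = π(0.409)⁴/32 = 2.747×10^-3 m⁴.
τ_max = T·r/J = 29700 × 0.204 / 2.747×10^-3 = 2.211×10^6 Pa.

2.21 MPa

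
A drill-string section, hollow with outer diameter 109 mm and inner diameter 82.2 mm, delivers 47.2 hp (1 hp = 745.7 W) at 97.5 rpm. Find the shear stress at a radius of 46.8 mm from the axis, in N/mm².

17.2 N/mm²

ω = 2π·97.5/60 = 10.21 rad/s, so T = P/ω = 47.2×745.7 / 10.21 = 3447 N·m.
J = π(d_o⁴ − d_i⁴)/32 = π(0.109⁴ − 0.0822⁴)/32 = 9.376×10^-6 m⁴.
Shear stress varies linearly with radius: τ = T·r/J = 3447 × 0.0468 / 9.376×10^-6 = 1.721×10^7 Pa.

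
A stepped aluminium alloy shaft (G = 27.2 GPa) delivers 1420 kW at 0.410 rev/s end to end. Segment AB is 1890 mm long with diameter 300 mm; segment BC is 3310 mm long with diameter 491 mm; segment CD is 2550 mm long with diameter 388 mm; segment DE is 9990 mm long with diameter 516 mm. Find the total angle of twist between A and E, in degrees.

ω = 2π·0.410 = 2.576 rad/s, so T = P/ω = 1420×10³ / 2.576 = 551200 N·m.
J_AB = π(0.300)⁴/32 = 7.95×10^-4 m⁴; J_BC = π(0.491)⁴/32 = 5.71×10^-3 m⁴; J_CD = π(0.388)⁴/32 = 2.22×10^-3 m⁴; J_DE = π(0.516)⁴/32 = 6.96×10^-3 m⁴.
θ = (T/G)·Σ L_i/J_i = (551200/27.2×10⁹)·(1.89/7.95×10^-4 + 3.31/5.71×10^-3 + 2.55/2.22×10^-3 + 9.99/6.96×10^-3) = 0.1122 rad.

6.43°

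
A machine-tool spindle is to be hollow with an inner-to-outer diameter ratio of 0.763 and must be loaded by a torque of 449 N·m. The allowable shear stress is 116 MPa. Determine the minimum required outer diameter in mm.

For a hollow shaft with d_i/d_o = 0.763: τ_max = 16T/(π d_o³ (1−k⁴)), so d_o = [16T/(π τ_allow (1−k⁴))]^(1/3) = [16·449.0/(π·1.16×10^8·0.6611)]^(1/3) = 0.03101 m.

31.0 mm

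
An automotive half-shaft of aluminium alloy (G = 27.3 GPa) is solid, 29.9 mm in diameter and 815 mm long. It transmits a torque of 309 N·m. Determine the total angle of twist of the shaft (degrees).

J = πd⁴/32 = π(0.0299)⁴/32 = 7.847×10^-8 m⁴.
θ = T·L/(G·J) = 309.0 × 0.815 / (27.3×10⁹ × 7.847×10^-8) = 0.1176 rad.

6.74°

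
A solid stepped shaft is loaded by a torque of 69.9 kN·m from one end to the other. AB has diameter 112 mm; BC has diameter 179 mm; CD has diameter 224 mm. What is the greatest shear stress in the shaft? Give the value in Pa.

Under the same torque, τ_max = 16T/(πd³) is largest where d is smallest — segment AB (d = 112 mm).
τ_max = 16·69900/(π·(0.112)³) = 2.534×10^8 Pa.

2.53e8 Pa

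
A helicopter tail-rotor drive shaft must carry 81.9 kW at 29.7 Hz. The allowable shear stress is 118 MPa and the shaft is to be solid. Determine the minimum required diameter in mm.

26.7 mm

ω = 2π·29.7 = 186.6 rad/s, so T = P/ω = 81.9×10³ / 186.6 = 438.9 N·m.
For a solid shaft τ_max = 16T/(πd³), so d = (16T/(π τ_allow))^(1/3) = (16·438.9/(π·1.18×10^8))^(1/3) = 0.02666 m.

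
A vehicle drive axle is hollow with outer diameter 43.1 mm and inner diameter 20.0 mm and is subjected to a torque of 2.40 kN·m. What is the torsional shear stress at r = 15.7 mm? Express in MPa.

117 MPa

J = π(d_o⁴ − d_i⁴)/32 = π(0.0431⁴ − 0.0200⁴)/32 = 3.231×10^-7 m⁴.
Shear stress varies linearly with radius: τ = T·r/J = 2400 × 0.0157 / 3.231×10^-7 = 1.166×10^8 Pa.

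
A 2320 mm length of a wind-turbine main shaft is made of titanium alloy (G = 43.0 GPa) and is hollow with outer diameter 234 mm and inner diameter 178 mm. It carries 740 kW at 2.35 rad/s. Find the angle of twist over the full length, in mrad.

ω = 2.35 rad/s, so T = P/ω = 740×10³ / 2.350 = 314900 N·m.
J = π(d_o⁴ − d_i⁴)/32 = π(0.234⁴ − 0.178⁴)/32 = 1.958×10^-4 m⁴.
θ = T·L/(G·J) = 314900 × 2.32 / (43.0×10⁹ × 1.958×10^-4) = 0.08677 rad.

86.8 mrad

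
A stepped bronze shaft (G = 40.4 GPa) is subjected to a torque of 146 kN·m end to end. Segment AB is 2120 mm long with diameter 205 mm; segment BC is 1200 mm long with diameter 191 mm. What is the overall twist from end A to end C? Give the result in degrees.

4.43°

J_AB = π(0.205)⁴/32 = 1.73×10^-4 m⁴; J_BC = π(0.191)⁴/32 = 1.31×10^-4 m⁴.
θ = (T/G)·Σ L_i/J_i = (146000/40.4×10⁹)·(2.12/1.73×10^-4 + 1.20/1.31×10^-4) = 0.07738 rad.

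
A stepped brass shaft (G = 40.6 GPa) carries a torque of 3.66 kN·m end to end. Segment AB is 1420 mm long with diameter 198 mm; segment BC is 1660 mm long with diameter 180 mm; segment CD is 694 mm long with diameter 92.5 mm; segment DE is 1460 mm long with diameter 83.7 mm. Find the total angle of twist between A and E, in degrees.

2.20°

J_AB = π(0.198)⁴/32 = 1.51×10^-4 m⁴; J_BC = π(0.180)⁴/32 = 1.03×10^-4 m⁴; J_CD = π(0.0925)⁴/32 = 7.19×10^-6 m⁴; J_DE = π(0.0837)⁴/32 = 4.82×10^-6 m⁴.
θ = (T/G)·Σ L_i/J_i = (3660/40.6×10⁹)·(1.42/1.51×10^-4 + 1.66/1.03×10^-4 + 0.694/7.19×10^-6 + 1.46/4.82×10^-6) = 0.03832 rad.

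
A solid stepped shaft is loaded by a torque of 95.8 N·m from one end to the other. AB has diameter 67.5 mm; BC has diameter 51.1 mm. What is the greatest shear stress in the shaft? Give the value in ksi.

Under the same torque, τ_max = 16T/(πd³) is largest where d is smallest — segment BC (d = 51.1 mm).
τ_max = 16·95.80/(π·(0.0511)³) = 3.657×10^6 Pa.

0.530 ksi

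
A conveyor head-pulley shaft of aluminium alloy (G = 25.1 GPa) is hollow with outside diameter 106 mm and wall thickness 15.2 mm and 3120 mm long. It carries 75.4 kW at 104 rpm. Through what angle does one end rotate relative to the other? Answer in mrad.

ω = 2π·104/60 = 10.89 rad/s, so T = P/ω = 75.4×10³ / 10.89 = 6923 N·m.
J = π(d_o⁴ − d_i⁴)/32 = π(0.106⁴ − 0.0756⁴)/32 = 9.187×10^-6 m⁴.
θ = T·L/(G·J) = 6923 × 3.12 / (25.1×10⁹ × 9.187×10^-6) = 0.09367 rad.

93.7 mrad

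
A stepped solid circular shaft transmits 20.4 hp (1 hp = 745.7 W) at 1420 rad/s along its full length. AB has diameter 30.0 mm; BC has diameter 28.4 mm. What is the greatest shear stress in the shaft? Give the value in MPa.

2.38 MPa

ω = 1420 rad/s, so T = P/ω = 20.4×745.7 / 1420 = 10.71 N·m.
Under the same torque, τ_max = 16T/(πd³) is largest where d is smallest — segment BC (d = 28.4 mm).
τ_max = 16·10.71/(π·(0.0284)³) = 2.382×10^6 Pa.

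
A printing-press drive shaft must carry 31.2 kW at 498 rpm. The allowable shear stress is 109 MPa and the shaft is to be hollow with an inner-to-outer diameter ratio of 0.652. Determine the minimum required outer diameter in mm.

32.4 mm

ω = 2π·498/60 = 52.15 rad/s, so T = P/ω = 31.2×10³ / 52.15 = 598.3 N·m.
For a hollow shaft with d_i/d_o = 0.652: τ_max = 16T/(π d_o³ (1−k⁴)), so d_o = [16T/(π τ_allow (1−k⁴))]^(1/3) = [16·598.3/(π·1.09×10^8·0.8193)]^(1/3) = 0.03243 m.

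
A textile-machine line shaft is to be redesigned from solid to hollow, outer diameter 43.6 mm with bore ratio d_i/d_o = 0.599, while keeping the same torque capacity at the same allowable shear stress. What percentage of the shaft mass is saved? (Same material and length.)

29.7 %

Equal τ_max and T ⇒ the solid shaft needs d_s³ = d_o³(1−k⁴), so d_s = 43.6·(1−0.599⁴)^(1/3) = 41.64 mm.
Area ratio A_h/A_s = d_o²(1−k²)/d_s² = (1−k²)/(1−k⁴)^(2/3) = 0.7029.
Mass saving = 1 − 0.7029 = 29.7 %.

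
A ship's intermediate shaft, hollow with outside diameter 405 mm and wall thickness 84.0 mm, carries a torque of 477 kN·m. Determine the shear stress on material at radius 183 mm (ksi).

J = π(d_o⁴ − d_i⁴)/32 = π(0.405⁴ − 0.237⁴)/32 = 2.332×10^-3 m⁴.
Shear stress varies linearly with radius: τ = T·r/J = 477000 × 0.183 / 2.332×10^-3 = 3.744×10^7 Pa.

5.43 ksi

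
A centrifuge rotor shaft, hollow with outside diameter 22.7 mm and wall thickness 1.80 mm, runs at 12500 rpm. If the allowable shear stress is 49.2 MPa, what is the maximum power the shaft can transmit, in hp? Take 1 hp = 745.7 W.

98.9 hp

J = π(d_o⁴ − d_i⁴)/32 = π(0.0227⁴ − 0.0191⁴)/32 = 1.300×10^-8 m⁴.
T_max = τ_allow·J/r = 4.92×10^7 × 1.300×10^-8 / 0.0113 = 56.36 N·m.
ω = 2π·12500/60 = 1309 rad/s, so P_max = T_max·ω = 7.378×10^4 W.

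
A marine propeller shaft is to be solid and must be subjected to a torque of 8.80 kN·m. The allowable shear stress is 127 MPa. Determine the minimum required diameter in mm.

70.7 mm

For a solid shaft τ_max = 16T/(πd³), so d = (16T/(π τ_allow))^(1/3) = (16·8800/(π·1.27×10^8))^(1/3) = 0.07067 m.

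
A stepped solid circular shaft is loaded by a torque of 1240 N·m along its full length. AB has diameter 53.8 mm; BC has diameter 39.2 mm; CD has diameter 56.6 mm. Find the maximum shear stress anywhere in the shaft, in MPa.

Under the same torque, τ_max = 16T/(πd³) is largest where d is smallest — segment BC (d = 39.2 mm).
τ_max = 16·1240/(π·(0.0392)³) = 1.048×10^8 Pa.

105 MPa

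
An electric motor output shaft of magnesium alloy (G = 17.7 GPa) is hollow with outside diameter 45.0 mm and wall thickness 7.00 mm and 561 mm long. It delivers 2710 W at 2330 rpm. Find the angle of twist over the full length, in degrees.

0.0647°

ω = 2π·2330/60 = 244.0 rad/s, so T = P/ω = 2710 / 244.0 = 11.11 N·m.
J = π(d_o⁴ − d_i⁴)/32 = π(0.0450⁴ − 0.0310⁴)/32 = 3.119×10^-7 m⁴.
θ = T·L/(G·J) = 11.11 × 0.561 / (17.7×10⁹ × 3.119×10^-7) = 1.129×10^-3 rad.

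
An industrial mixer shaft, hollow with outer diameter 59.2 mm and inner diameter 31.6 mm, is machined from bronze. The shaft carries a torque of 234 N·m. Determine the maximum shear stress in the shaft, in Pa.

6.25e6 Pa

J = π(d_o⁴ − d_i⁴)/32 = π(0.0592⁴ − 0.0316⁴)/32 = 1.108×10^-6 m⁴.
τ_max = T·r/J = 234.0 × 0.0296 / 1.108×10^-6 = 6.252×10^6 Pa.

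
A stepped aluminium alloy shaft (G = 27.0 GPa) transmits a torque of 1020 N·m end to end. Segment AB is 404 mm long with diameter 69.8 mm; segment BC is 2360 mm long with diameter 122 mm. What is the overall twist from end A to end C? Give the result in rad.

0.0106 rad

J_AB = π(0.0698)⁴/32 = 2.33×10^-6 m⁴; J_BC = π(0.122)⁴/32 = 2.17×10^-5 m⁴.
θ = (T/G)·Σ L_i/J_i = (1020/27.0×10⁹)·(0.404/2.33×10^-6 + 2.36/2.17×10^-5) = 0.01065 rad.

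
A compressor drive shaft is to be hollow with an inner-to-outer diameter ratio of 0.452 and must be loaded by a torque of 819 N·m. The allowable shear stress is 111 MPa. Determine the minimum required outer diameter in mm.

For a hollow shaft with d_i/d_o = 0.452: τ_max = 16T/(π d_o³ (1−k⁴)), so d_o = [16T/(π τ_allow (1−k⁴))]^(1/3) = [16·819.0/(π·1.11×10^8·0.9583)]^(1/3) = 0.03397 m.

34.0 mm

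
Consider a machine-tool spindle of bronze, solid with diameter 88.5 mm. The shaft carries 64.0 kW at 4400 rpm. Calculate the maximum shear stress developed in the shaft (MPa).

1.02 MPa

ω = 2π·4400/60 = 460.8 rad/s, so T = P/ω = 64.0×10³ / 460.8 = 138.9 N·m.
J = πd⁴/32 = π(0.0885)⁴/32 = 6.022×10^-6 m⁴.
τ_max = T·r/J = 138.9 × 0.0442 / 6.022×10^-6 = 1.021×10^6 Pa.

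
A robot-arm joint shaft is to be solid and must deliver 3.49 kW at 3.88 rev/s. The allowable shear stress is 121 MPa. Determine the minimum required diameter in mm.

18.2 mm

ω = 2π·3.88 = 24.38 rad/s, so T = P/ω = 3.49×10³ / 24.38 = 143.2 N·m.
For a solid shaft τ_max = 16T/(πd³), so d = (16T/(π τ_allow))^(1/3) = (16·143.2/(π·1.21×10^8))^(1/3) = 0.01820 m.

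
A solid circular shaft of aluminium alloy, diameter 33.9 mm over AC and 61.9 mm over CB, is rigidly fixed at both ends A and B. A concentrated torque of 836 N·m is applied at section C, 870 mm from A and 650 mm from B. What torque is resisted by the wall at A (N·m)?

52.6 N·m

Compatibility: T_A·a/J_AC = T_B·b/J_CB with T_A + T_B = T₀.
J_AC = 1.30×10^-7 m⁴, J_CB = 1.44×10^-6 m⁴, so T_A = T₀·(J_AC/a)/((J_AC/a)+(J_CB/b)) = 52.65 N·m, T_B = 783.4 N·m.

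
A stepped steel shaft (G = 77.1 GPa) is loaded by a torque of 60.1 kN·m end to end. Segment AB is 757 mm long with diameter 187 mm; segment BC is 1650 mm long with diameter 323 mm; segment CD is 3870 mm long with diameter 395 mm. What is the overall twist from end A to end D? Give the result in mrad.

J_AB = π(0.187)⁴/32 = 1.20×10^-4 m⁴; J_BC = π(0.323)⁴/32 = 1.07×10^-3 m⁴; J_CD = π(0.395)⁴/32 = 2.39×10^-3 m⁴.
θ = (T/G)·Σ L_i/J_i = (60100/77.1×10⁹)·(0.757/1.20×10^-4 + 1.65/1.07×10^-3 + 3.87/2.39×10^-3) = 7.381×10^-3 rad.

7.38 mrad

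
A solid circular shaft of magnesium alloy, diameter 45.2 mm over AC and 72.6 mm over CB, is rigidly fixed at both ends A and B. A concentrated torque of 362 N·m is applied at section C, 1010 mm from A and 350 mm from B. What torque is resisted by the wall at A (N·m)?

17.9 N·m

Compatibility: T_A·a/J_AC = T_B·b/J_CB with T_A + T_B = T₀.
J_AC = 4.10×10^-7 m⁴, J_CB = 2.73×10^-6 m⁴, so T_A = T₀·(J_AC/a)/((J_AC/a)+(J_CB/b)) = 17.92 N·m, T_B = 344.1 N·m.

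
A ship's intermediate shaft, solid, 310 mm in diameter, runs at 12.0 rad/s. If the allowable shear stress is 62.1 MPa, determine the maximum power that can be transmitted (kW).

J = πd⁴/32 = π(0.310)⁴/32 = 9.067×10^-4 m⁴.
T_max = τ_allow·J/r = 6.21×10^7 × 9.067×10^-4 / 0.155 = 363300 N·m.
ω = 12.0 rad/s, so P_max = T_max·ω = 4.359×10^6 W.

4360 kW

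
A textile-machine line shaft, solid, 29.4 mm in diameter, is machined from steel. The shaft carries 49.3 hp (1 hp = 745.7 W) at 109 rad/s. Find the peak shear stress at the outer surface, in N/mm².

67.6 N/mm²

ω = 109 rad/s, so T = P/ω = 49.3×745.7 / 109.0 = 337.3 N·m.
J = πd⁴/32 = π(0.0294)⁴/32 = 7.335×10^-8 m⁴.
τ_max = T·r/J = 337.3 × 0.0147 / 7.335×10^-8 = 6.759×10^7 Pa.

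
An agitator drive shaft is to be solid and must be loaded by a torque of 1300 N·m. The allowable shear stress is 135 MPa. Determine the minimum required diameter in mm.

36.6 mm

For a solid shaft τ_max = 16T/(πd³), so d = (16T/(π τ_allow))^(1/3) = (16·1300/(π·1.35×10^8))^(1/3) = 0.03660 m.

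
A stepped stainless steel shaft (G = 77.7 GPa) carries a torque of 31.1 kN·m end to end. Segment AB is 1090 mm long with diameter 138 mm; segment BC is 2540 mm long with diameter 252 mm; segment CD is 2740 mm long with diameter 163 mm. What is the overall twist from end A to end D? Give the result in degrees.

J_AB = π(0.138)⁴/32 = 3.56×10^-5 m⁴; J_BC = π(0.252)⁴/32 = 3.96×10^-4 m⁴; J_CD = π(0.163)⁴/32 = 6.93×10^-5 m⁴.
θ = (T/G)·Σ L_i/J_i = (31100/77.7×10⁹)·(1.09/3.56×10^-5 + 2.54/3.96×10^-4 + 2.74/6.93×10^-5) = 0.03065 rad.

1.76°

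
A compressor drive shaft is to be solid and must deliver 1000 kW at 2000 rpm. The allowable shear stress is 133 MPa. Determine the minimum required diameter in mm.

ω = 2π·2000/60 = 209.4 rad/s, so T = P/ω = 1000×10³ / 209.4 = 4775 N·m.
For a solid shaft τ_max = 16T/(πd³), so d = (16T/(π τ_allow))^(1/3) = (16·4775/(π·1.33×10^8))^(1/3) = 0.05676 m.

56.8 mm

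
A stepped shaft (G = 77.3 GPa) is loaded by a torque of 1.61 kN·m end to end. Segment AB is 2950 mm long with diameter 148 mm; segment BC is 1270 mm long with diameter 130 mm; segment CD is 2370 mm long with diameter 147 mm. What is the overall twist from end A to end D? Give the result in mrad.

3.32 mrad

J_AB = π(0.148)⁴/32 = 4.71×10^-5 m⁴; J_BC = π(0.130)⁴/32 = 2.80×10^-5 m⁴; J_CD = π(0.147)⁴/32 = 4.58×10^-5 m⁴.
θ = (T/G)·Σ L_i/J_i = (1610/77.3×10⁹)·(2.95/4.71×10^-5 + 1.27/2.80×10^-5 + 2.37/4.58×10^-5) = 3.325×10^-3 rad.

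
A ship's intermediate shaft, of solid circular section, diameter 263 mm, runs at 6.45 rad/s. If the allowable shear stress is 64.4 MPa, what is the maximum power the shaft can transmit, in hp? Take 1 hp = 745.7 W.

1990 hp

J = πd⁴/32 = π(0.263)⁴/32 = 4.697×10^-4 m⁴.
T_max = τ_allow·J/r = 6.44×10^7 × 4.697×10^-4 / 0.132 = 230000 N·m.
ω = 6.45 rad/s, so P_max = T_max·ω = 1.484×10^6 W.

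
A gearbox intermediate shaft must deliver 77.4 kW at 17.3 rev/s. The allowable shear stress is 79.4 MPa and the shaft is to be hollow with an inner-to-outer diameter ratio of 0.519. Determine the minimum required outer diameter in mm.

ω = 2π·17.3 = 108.7 rad/s, so T = P/ω = 77.4×10³ / 108.7 = 712.1 N·m.
For a hollow shaft with d_i/d_o = 0.519: τ_max = 16T/(π d_o³ (1−k⁴)), so d_o = [16T/(π τ_allow (1−k⁴))]^(1/3) = [16·712.1/(π·7.94×10^7·0.9274)]^(1/3) = 0.03665 m.

36.7 mm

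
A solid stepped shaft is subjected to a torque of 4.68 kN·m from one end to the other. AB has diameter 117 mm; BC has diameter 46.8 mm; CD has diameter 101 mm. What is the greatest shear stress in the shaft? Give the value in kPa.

Under the same torque, τ_max = 16T/(πd³) is largest where d is smallest — segment BC (d = 46.8 mm).
τ_max = 16·4680/(π·(0.0468)³) = 2.325×10^8 Pa.

233000 kPa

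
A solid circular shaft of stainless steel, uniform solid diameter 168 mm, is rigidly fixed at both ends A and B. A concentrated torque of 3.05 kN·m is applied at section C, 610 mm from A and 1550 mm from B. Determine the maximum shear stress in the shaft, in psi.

341 psi

With uniform GJ and both ends fixed, compatibility θ_AC = θ_CB gives T_A·a = T_B·b, together with T_A + T_B = T₀.
T_A = T₀·b/(a+b) = 3050·1550/2160 = 2189 N·m; T_B = 861.3 N·m.
τ in each portion: τ_AC = 2.35×10^6 Pa, τ_CB = 9.25×10^5 Pa; maximum is in AC.
τ_max = T_AC·r/J = 2189·0.0840/7.82×10^-5 = 2.351×10^6 Pa.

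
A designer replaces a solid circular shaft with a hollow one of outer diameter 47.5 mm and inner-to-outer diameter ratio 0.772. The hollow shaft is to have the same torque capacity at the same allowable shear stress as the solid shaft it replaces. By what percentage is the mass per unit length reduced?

Equal τ_max and T ⇒ the solid shaft needs d_s³ = d_o³(1−k⁴), so d_s = 47.5·(1−0.772⁴)^(1/3) = 41.04 mm.
Area ratio A_h/A_s = d_o²(1−k²)/d_s² = (1−k²)/(1−k⁴)^(2/3) = 0.5413.
Mass saving = 1 − 0.5413 = 45.9 %.

45.9 %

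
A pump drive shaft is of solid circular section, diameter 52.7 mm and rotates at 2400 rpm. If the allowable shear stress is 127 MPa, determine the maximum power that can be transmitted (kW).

J = πd⁴/32 = π(0.0527)⁴/32 = 7.573×10^-7 m⁴.
T_max = τ_allow·J/r = 1.27×10^8 × 7.573×10^-7 / 0.0264 = 3650 N·m.
ω = 2π·2400/60 = 251.3 rad/s, so P_max = T_max·ω = 9.173×10^5 W.

917 kW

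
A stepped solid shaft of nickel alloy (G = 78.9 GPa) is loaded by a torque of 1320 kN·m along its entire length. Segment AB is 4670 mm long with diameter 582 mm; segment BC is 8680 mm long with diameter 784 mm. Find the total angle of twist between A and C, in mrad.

10.9 mrad

J_AB = π(0.582)⁴/32 = 0.0113 m⁴; J_BC = π(0.784)⁴/32 = 0.0371 m⁴.
θ = (T/G)·Σ L_i/J_i = (1.320e6/78.9×10⁹)·(4.67/0.0113 + 8.68/0.0371) = 0.01085 rad.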